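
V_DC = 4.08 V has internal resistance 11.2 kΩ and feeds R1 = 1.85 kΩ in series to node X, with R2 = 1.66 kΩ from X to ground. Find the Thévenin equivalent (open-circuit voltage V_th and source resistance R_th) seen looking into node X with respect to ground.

V_th ≈ 0.460 V, R_th ≈ 1.47 kΩ

R1' = 11.2 + 1.85 = 13.05 kΩ (source resistance + R1).
Open-circuit (no load on X): V_th = V_DC · R2/(R1' + R2) = 4.08 × 1.66/(13.05 + 1.66) = 0.4604 V.
With V_DC suppressed (replaced by a short), R_th = R1' ‖ R2 = (13.05 × 1.66)/(13.05 + 1.66) = 1.473 kΩ.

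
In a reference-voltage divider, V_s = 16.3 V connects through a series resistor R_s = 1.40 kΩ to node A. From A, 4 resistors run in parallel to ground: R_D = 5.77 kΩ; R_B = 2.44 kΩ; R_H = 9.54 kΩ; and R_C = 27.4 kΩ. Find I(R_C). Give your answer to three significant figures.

I ≈ 0.295 mA

Combine the parallel branches: R_p = (1/5.77 + 1/2.44 + 1/9.54 + 1/27.4)⁻¹ = 1.380 kΩ.
Node voltage V_A = V_s · R_p/(R_s + R_p) = 16.3 × 0.4965 = 8.092 V.
Branch current I = V_A/R_C = 8.092/27.4 = 0.2953 mA.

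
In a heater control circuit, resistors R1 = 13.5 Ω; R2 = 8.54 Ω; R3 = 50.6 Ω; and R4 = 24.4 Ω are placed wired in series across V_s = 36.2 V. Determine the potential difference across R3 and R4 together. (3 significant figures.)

Total series resistance ΣR = 13.5 + 8.54 + 50.6 + 24.4 = 97.04 Ω.
R_{R3..R4} = 50.6 + 24.4 = 75.00 Ω.
By the voltage-divider rule, V = 36.2 × 75.00/97.04 = 27.98 V.

V ≈ 28.0 V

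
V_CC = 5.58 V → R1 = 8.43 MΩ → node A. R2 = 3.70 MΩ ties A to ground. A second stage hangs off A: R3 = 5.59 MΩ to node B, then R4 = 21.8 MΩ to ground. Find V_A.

Looking into the second stage from A: R3 + R4 = 27.39 MΩ appears in parallel with R2.
Effective lower resistance at A: R2 ‖ 27.39 = 3.260 MΩ.
So V_A = 5.58 × 0.2789 = 1.556 V.

V_A ≈ 1.56 V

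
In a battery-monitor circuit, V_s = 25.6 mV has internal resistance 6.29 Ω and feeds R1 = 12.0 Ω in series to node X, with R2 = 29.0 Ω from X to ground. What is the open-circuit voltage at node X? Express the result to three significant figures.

V_th ≈ 15.7 mV

R1' = 6.29 + 12.0 = 18.29 Ω (source resistance + R1).
V_th is the unloaded tap voltage: V_s · R2/(R1'+R2) = 25.6 × 0.6132 = 15.70 mV.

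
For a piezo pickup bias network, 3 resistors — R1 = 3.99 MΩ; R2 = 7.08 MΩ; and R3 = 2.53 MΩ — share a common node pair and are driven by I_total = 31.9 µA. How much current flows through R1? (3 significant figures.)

ΣG = 1/3.99 + 1/7.08 + 1/2.53 = 0.7871.
By the current-divider rule, I = I_total · G_k/ΣG = 31.9 × 0.3184 = 10.16 µA.

I ≈ 10.2 µA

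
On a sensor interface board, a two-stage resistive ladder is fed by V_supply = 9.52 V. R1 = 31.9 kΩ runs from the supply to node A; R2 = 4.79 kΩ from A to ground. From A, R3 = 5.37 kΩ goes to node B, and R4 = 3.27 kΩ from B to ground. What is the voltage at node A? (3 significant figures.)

The second stage (R3 + R4 = 8.640 kΩ) loads node A in parallel with R2.
Effective lower resistance at A: R2 ‖ 8.640 = 3.082 kΩ.
So V_A = 9.52 × 0.08809 = 0.8386 V.

V_A ≈ 0.839 V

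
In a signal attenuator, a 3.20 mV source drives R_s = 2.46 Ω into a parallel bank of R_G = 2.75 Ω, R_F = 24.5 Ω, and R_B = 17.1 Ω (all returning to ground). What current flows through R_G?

I ≈ 0.544 mA

Parallel bank: R_p = 1/(1/2.75 + 1/24.5 + 1/17.1) = 2.160 Ω.
V_A = 3.20 × 2.160/4.620 = 1.496 mV.
Branch current I = V_A/R_G = 1.496/2.75 = 0.5441 mA.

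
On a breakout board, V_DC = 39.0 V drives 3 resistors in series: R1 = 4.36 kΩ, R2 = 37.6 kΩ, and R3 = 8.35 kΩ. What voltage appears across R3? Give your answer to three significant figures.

Total series resistance ΣR = 4.36 + 37.6 + 8.35 = 50.31 kΩ.
By the voltage-divider rule, V = 39.0 × 8.350/50.31 = 6.473 V.

V ≈ 6.47 V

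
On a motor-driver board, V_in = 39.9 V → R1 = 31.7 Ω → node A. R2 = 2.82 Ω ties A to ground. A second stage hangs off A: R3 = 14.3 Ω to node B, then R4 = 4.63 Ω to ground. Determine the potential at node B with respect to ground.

V_B ≈ 0.701 V

Node A sees R2 in parallel with the series input of stage 2, R3 + R4 = 18.93 Ω.
Effective lower resistance at A: R2 ‖ 18.93 = 2.454 Ω.
First divider: V_A = V_in · 2.454/(31.7 + 2.454) = 2.867 V.
Then the unloaded second divider: V_B = V_A × R4/(R3+R4) = 2.867 × 0.2446 = 0.7013 V.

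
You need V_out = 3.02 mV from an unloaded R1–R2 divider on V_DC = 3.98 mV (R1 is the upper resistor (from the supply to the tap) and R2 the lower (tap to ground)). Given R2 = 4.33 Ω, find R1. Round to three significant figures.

R1 ≈ 1.38 Ω

The divider ratio is R2/(R1+R2) = 3.02/3.98 = 0.7588.
Rearranging, R1 = R2·(1−k)/k = 4.33 × 0.3179 = 1.376 Ω.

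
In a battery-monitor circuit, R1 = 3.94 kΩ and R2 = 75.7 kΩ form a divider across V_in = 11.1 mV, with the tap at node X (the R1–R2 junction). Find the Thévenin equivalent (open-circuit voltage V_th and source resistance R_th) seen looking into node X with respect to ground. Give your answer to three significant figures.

V_th ≈ 10.6 mV, R_th ≈ 3.75 kΩ

With X open, the divider is unloaded: V_th = 11.1 × 75.7/79.64 = 10.55 mV.
With V_in suppressed (replaced by a short), R_th = R1 ‖ R2 = (3.940 × 75.7)/(3.940 + 75.7) = 3.745 kΩ.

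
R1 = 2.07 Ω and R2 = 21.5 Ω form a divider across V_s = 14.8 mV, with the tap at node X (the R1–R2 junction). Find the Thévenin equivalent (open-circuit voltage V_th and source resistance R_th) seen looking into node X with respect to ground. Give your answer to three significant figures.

V_th ≈ 13.5 mV, R_th ≈ 1.89 Ω

Open-circuit (no load on X): V_th = V_s · R2/(R1 + R2) = 14.8 × 21.5/(2.070 + 21.5) = 13.50 mV.
With V_s suppressed (replaced by a short), R_th = R1 ‖ R2 = (2.070 × 21.5)/(2.070 + 21.5) = 1.888 Ω.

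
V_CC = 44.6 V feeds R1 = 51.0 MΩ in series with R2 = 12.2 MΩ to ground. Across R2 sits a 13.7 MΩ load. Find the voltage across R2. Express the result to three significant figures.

V_out ≈ 5.01 V

R2 ‖ R_L = (12.2 × 13.7)/(12.2 + 13.7) = 6.453 MΩ.
Then V_out = V_CC · R2'/(R1 + R2') = 44.6 × 6.453/57.45 = 5.010 V.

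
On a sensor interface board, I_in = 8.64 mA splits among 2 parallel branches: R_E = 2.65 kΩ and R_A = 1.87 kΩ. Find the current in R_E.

I ≈ 3.57 mA

For two parallel branches, I_k = I_in · (other R)/(sum of R).
So I = 8.64 × 1.87/4.520 = 3.575 mA.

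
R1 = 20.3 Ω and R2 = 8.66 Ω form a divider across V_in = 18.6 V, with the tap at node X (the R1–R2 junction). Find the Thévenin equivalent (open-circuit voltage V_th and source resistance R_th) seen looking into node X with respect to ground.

V_th ≈ 5.56 V, R_th ≈ 6.07 Ω

V_th is the unloaded tap voltage: V_in · R2/(R1+R2) = 18.6 × 0.2990 = 5.562 V.
Looking into X with the source shorted: R_th = R1·R2/(R1+R2) = 20.30 × 8.66/28.96 = 6.070 Ω.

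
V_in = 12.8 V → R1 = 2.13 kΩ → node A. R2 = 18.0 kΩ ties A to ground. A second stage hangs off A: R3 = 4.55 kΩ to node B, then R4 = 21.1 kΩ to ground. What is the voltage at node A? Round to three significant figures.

Node A sees R2 in parallel with the series input of stage 2, R3 + R4 = 25.65 kΩ.
R2 ‖ (R3+R4) = 10.58 kΩ.
So V_A = 12.8 × 0.8324 = 10.65 V.

V_A ≈ 10.7 V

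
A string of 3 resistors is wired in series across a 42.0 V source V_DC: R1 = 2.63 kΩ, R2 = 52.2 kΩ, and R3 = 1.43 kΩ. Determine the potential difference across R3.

V ≈ 1.07 V

Total series resistance ΣR = 2.63 + 52.2 + 1.43 = 56.26 kΩ.
Voltage divider: V = V_DC · (1.430 / 56.26) = 42.0 × 0.02542 = 1.068 V.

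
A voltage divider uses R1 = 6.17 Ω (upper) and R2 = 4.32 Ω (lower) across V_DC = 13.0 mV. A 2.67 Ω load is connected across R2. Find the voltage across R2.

First combine the lower leg with the load: R2 ‖ R_L = 1.650 Ω.
Then V_out = V_DC · R2'/(R1 + R2') = 13.0 × 1.650/7.820 = 2.743 mV.

V_out ≈ 2.74 mV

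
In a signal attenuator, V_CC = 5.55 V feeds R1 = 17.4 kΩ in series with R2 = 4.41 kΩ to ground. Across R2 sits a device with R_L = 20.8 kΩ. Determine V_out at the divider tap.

First combine the lower leg with the load: R2 ‖ R_L = 3.639 kΩ.
Then V_out = V_CC · R2'/(R1 + R2') = 5.55 × 3.639/21.04 = 0.9599 V.
(Unloaded it would be 1.12 V; the load pulls it down.)

V_out ≈ 0.960 V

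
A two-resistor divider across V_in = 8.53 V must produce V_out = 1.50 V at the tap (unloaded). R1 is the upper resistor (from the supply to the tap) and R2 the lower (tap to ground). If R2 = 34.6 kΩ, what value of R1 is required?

R1 ≈ 162 kΩ

Required fraction k = V_out/V_in = 0.1758.
So R1 = R2 · (V_in/V_out − 1) = 34.6 × (8.53/1.50 − 1) = 34.6 × 4.687 = 162.2 kΩ.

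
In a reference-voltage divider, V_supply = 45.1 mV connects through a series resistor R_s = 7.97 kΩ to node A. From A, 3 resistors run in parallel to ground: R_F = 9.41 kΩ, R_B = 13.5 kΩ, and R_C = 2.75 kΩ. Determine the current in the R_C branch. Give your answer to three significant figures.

I ≈ 3.07 µA

Equivalent of the parallel group: R_p = 1.838 kΩ.
V_A by voltage divider: V_A = 45.1 × 1.838/(7.97 + 1.838) = 8.453 mV.
I(R_C) = V_A / R_C = 8.453/2.75 = 3.074 µA.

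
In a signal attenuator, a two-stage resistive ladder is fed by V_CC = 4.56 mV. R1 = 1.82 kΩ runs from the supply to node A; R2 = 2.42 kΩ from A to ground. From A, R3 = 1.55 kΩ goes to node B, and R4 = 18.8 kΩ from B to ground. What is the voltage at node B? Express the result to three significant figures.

V_B ≈ 2.29 mV

The second stage (R3 + R4 = 20.35 kΩ) loads node A in parallel with R2.
Effective lower resistance at A: R2 ‖ 20.35 = 2.163 kΩ.
V_A = 4.56 × 2.163/(1.82 + 2.163) = 2.476 mV.
V_B = V_A × 0.9238 = 2.288 mV.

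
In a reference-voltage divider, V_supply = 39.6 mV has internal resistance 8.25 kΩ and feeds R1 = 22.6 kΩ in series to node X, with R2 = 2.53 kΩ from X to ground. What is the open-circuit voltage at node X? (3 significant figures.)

V_th ≈ 3.00 mV

R1' = 8.25 + 22.6 = 30.85 kΩ (source resistance + R1).
Open-circuit (no load on X): V_th = V_supply · R2/(R1' + R2) = 39.6 × 2.53/(30.85 + 2.53) = 3.001 mV.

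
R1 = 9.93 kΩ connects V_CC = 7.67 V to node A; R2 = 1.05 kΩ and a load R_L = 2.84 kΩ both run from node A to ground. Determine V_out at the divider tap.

V_out ≈ 0.550 V

First combine the lower leg with the load: R2 ‖ R_L = 0.7666 kΩ.
Now apply the divider: V_out = 7.67 × 0.07167 = 0.5497 V.
(Unloaded it would be 0.733 V; the load pulls it down.)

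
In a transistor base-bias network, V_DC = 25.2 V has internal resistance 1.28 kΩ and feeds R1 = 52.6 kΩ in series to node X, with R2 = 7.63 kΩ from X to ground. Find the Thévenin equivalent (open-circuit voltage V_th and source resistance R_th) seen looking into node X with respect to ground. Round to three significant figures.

R1' = 1.28 + 52.6 = 53.88 kΩ (source resistance + R1).
V_th is the unloaded tap voltage: V_DC · R2/(R1'+R2) = 25.2 × 0.1240 = 3.126 V.
Zeroing V_DC shorts the top of R1' to ground, so R_th = R1' ‖ R2 = 6.684 kΩ.

V_th ≈ 3.13 V, R_th ≈ 6.68 kΩ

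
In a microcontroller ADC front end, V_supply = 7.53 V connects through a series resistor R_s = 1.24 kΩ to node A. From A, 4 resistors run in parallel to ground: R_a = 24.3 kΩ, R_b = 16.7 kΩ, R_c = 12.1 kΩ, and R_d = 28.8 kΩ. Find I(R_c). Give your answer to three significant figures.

Parallel bank: R_p = 1/(1/24.3 + 1/16.7 + 1/12.1 + 1/28.8) = 4.579 kΩ.
V_A by voltage divider: V_A = 7.53 × 4.579/(1.24 + 4.579) = 5.925 V.
I(R_c) = V_A / R_c = 5.925/12.1 = 0.4897 mA.
(Check via current divider: I_total = 1.294 mA; share G_k/ΣG = 0.3784 → same result.)

I ≈ 0.490 mA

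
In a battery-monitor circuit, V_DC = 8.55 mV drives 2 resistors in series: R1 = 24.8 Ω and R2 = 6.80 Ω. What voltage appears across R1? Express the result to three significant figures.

V ≈ 6.71 mV

Series total: ΣR = 24.8 + 6.80 = 31.60 Ω.
Voltage divider: V = V_DC · (24.80 / 31.60) = 8.55 × 0.7848 = 6.710 mV.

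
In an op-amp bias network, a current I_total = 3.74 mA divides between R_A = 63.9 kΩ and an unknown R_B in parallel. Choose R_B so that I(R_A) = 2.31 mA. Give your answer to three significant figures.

R_B ≈ 103 kΩ

Two-branch current divider: I_A = I_total · R_B/(R_A + R_B).
With f = 0.6176, R_B = R_A · f/(1−f) = 63.9 × 1.615 = 103.2 kΩ.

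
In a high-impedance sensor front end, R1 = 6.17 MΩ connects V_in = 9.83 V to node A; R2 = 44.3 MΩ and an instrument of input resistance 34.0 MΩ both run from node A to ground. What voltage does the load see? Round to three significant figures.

V_out ≈ 7.44 V

R2 ‖ R_L = (44.3 × 34.0)/(44.3 + 34.0) = 19.24 MΩ.
Then V_out = V_in · R2'/(R1 + R2') = 9.83 × 19.24/25.41 = 7.443 V.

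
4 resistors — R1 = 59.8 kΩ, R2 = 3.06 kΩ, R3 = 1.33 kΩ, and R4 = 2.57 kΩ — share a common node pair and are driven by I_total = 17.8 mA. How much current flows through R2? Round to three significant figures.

I ≈ 3.92 mA

Conductances: ΣG = 1/59.8 + 1/3.06 + 1/1.33 + 1/2.57 = 1.485 (1/kΩ).
By the current-divider rule, I = I_total · G_k/ΣG = 17.8 × 0.2201 = 3.918 mA.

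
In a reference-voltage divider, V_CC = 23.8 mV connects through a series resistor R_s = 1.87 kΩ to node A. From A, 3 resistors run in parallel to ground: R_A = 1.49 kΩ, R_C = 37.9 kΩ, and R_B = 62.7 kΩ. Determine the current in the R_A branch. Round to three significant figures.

I ≈ 6.84 µA

Equivalent of the parallel group: R_p = 1.402 kΩ.
V_A = 23.8 × 1.402/3.272 = 10.20 mV.
Branch current I = V_A/R_A = 10.20/1.49 = 6.843 µA.
(Equivalently: I_total = 7.275 µA, then current-divider fraction G_k/ΣG = 0.9407.)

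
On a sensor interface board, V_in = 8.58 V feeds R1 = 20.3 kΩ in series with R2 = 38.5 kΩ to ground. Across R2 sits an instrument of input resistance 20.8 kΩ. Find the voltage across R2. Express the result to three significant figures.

V_out ≈ 3.43 V

R2 ‖ R_L = (38.5 × 20.8)/(38.5 + 20.8) = 13.50 kΩ.
Voltage divider with the loaded lower leg: V_out = 8.58 × 13.50/(20.3 + 13.50) = 8.58 × 0.3995 = 3.428 V.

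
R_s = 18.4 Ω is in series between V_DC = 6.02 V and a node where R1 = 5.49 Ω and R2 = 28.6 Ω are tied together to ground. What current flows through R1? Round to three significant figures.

I ≈ 0.220 A

Combine the parallel branches: R_p = (1/5.49 + 1/28.6)⁻¹ = 4.606 Ω.
Node voltage V_A = V_DC · R_p/(R_s + R_p) = 6.02 × 0.2002 = 1.205 V.
I(R1) = V_A / R1 = 1.205/5.49 = 0.2195 A.
(Equivalently: I_total = 0.2617 A, then current-divider fraction G_k/ΣG = 0.8390.)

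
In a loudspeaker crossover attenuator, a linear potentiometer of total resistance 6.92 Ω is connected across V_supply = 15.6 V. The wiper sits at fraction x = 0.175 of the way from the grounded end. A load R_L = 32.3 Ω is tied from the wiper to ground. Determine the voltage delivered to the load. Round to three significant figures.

Lower segment x·R_p = 1.211 Ω; upper segment (1−x)·R_p = 5.709 Ω.
R_L loads the lower segment: effective lower R = 1.167 Ω.
V_out = 15.6 × 1.167/(5.709 + 1.167) = 2.648 V.

V_out ≈ 2.65 V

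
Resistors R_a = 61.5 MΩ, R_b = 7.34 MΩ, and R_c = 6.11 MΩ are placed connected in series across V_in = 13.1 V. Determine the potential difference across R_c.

Total series resistance ΣR = 61.5 + 7.34 + 6.11 = 74.95 MΩ.
Voltage divider: V = V_in · (6.110 / 74.95) = 13.1 × 0.08152 = 1.068 V.

V ≈ 1.07 V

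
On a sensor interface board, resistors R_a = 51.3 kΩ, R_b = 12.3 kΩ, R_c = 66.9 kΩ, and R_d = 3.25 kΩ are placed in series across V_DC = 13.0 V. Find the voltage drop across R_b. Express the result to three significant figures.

Series total: ΣR = 51.3 + 12.3 + 66.9 + 3.25 = 133.8 kΩ.
Voltage divider: V = V_DC · (12.30 / 133.8) = 13.0 × 0.09196 = 1.196 V.

V ≈ 1.20 V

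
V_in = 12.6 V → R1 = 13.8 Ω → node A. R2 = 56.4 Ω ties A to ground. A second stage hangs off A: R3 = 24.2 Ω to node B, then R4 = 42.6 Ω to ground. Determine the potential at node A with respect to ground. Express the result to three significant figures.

Node A sees R2 in parallel with the series input of stage 2, R3 + R4 = 66.80 Ω.
R2 ‖ (R3+R4) = 30.58 Ω.
So V_A = 12.6 × 0.6891 = 8.682 V.

V_A ≈ 8.68 V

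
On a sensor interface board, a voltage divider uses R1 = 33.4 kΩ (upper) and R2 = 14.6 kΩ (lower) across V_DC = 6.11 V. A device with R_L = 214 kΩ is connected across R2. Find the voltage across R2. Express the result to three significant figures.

V_out ≈ 1.77 V

R2 ‖ R_L = (14.6 × 214)/(14.6 + 214) = 13.67 kΩ.
Then V_out = V_DC · R2'/(R1 + R2') = 6.11 × 13.67/47.07 = 1.774 V.
(Unloaded it would be 1.86 V; the load pulls it down.)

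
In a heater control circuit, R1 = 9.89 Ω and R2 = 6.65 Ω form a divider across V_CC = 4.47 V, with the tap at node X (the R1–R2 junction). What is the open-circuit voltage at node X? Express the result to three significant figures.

V_th is the unloaded tap voltage: V_CC · R2/(R1+R2) = 4.47 × 0.4021 = 1.797 V.

V_th ≈ 1.80 V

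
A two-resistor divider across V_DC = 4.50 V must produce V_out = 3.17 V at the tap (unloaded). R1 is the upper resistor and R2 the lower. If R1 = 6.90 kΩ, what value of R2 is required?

Required fraction k = V_out/V_DC = 0.7044.
R2 = R1 · 0.7044/(1 − 0.7044) = 16.45 kΩ.

R2 ≈ 16.4 kΩ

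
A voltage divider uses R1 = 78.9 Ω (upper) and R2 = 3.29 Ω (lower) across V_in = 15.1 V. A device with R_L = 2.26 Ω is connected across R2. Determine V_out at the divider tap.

R2 ‖ R_L = (3.29 × 2.26)/(3.29 + 2.26) = 1.340 Ω.
Voltage divider with the loaded lower leg: V_out = 15.1 × 1.340/(78.9 + 1.340) = 15.1 × 0.01670 = 0.2521 V.
(Unloaded it would be 0.604 V; the load pulls it down.)

V_out ≈ 0.252 V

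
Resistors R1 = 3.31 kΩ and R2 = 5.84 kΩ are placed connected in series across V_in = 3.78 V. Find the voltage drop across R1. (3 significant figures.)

Total series resistance ΣR = 3.31 + 5.84 = 9.150 kΩ.
By the voltage-divider rule, V = 3.78 × 3.310/9.150 = 1.367 V.

V ≈ 1.37 V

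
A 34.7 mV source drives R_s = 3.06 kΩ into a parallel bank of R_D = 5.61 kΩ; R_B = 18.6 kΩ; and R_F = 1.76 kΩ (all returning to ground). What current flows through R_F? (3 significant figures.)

I ≈ 5.72 µA

Parallel bank: R_p = 1/(1/5.61 + 1/18.6 + 1/1.76) = 1.250 kΩ.
V_A by voltage divider: V_A = 34.7 × 1.250/(3.06 + 1.250) = 10.06 mV.
Branch current I = V_A/R_F = 10.06/1.76 = 5.717 µA.
(Check via current divider: I_total = 8.052 µA; share G_k/ΣG = 0.7101 → same result.)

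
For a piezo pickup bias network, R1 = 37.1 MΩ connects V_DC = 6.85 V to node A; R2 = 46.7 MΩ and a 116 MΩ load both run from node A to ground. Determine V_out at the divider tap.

First combine the lower leg with the load: R2 ‖ R_L = 33.30 MΩ.
Then V_out = V_DC · R2'/(R1 + R2') = 6.85 × 33.30/70.40 = 3.240 V.
(Unloaded it would be 3.82 V; the load pulls it down.)

V_out ≈ 3.24 V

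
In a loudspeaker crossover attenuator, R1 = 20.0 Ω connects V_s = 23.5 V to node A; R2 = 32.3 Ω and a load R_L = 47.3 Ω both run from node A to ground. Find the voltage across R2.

R2 ‖ R_L = (32.3 × 47.3)/(32.3 + 47.3) = 19.19 Ω.
Then V_out = V_s · R2'/(R1 + R2') = 23.5 × 19.19/39.19 = 11.51 V.
(Unloaded it would be 14.5 V; the load pulls it down.)

V_out ≈ 11.5 V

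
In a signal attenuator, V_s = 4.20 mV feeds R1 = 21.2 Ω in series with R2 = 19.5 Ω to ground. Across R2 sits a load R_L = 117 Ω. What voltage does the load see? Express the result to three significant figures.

R2 ‖ R_L = (19.5 × 117)/(19.5 + 117) = 16.71 Ω.
Now apply the divider: V_out = 4.20 × 0.4408 = 1.852 mV.

V_out ≈ 1.85 mV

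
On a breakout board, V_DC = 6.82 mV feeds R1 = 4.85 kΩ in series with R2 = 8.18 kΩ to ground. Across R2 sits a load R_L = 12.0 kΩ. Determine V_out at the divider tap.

First combine the lower leg with the load: R2 ‖ R_L = 4.864 kΩ.
Then V_out = V_DC · R2'/(R1 + R2') = 6.82 × 4.864/9.714 = 3.415 mV.

V_out ≈ 3.41 mV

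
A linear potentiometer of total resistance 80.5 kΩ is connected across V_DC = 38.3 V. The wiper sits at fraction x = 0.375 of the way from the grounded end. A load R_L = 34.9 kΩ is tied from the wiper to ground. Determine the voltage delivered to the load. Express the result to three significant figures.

Lower segment x·R_p = 30.19 kΩ; upper segment (1−x)·R_p = 50.31 kΩ.
R_L loads the lower segment: effective lower R = 16.19 kΩ.
Loaded-divider output: V_out = 38.3 × 0.2434 = 9.323 V.
(Unloaded: V_out = x·V_DC = 14.4 V.)

V_out ≈ 9.32 V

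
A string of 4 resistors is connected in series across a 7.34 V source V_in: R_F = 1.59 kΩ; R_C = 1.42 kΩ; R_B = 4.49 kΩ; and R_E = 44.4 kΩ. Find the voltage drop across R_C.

Series total: ΣR = 1.59 + 1.42 + 4.49 + 44.4 = 51.90 kΩ.
By the voltage-divider rule, V = 7.34 × 1.420/51.90 = 0.2008 V.

V ≈ 0.201 V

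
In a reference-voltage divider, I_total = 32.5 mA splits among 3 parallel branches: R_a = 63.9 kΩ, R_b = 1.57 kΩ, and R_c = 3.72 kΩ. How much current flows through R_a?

ΣG = 1/63.9 + 1/1.57 + 1/3.72 = 0.9214.
R_a takes the fraction G_k/ΣG = 0.01565/0.9214 = 0.01698, so I = 32.5 × 0.01698 = 0.5520 mA.

I ≈ 0.552 mA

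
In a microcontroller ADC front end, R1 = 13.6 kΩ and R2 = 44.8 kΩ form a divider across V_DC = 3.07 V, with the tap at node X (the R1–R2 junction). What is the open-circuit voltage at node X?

Open-circuit (no load on X): V_th = V_DC · R2/(R1 + R2) = 3.07 × 44.8/(13.60 + 44.8) = 2.355 V.

V_th ≈ 2.36 V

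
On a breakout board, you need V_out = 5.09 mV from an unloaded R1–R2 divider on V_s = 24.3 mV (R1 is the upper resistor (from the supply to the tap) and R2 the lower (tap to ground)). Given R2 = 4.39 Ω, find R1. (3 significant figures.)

R1 ≈ 16.6 Ω

V_out/V_s = R2/(R1+R2) = 0.2095.
R1 = R2·(1/k − 1) = 4.39 × 3.774 = 16.57 Ω.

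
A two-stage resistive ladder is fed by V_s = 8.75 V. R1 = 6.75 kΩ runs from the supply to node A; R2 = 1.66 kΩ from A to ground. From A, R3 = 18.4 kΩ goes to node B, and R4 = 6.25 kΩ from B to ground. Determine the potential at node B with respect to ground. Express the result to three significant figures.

Node A sees R2 in parallel with the series input of stage 2, R3 + R4 = 24.65 kΩ.
Effective lower resistance at A: R2 ‖ 24.65 = 1.555 kΩ.
V_A = 8.75 × 1.555/(6.75 + 1.555) = 1.639 V.
V_B = V_A × 0.2535 = 0.4155 V.

V_B ≈ 0.415 V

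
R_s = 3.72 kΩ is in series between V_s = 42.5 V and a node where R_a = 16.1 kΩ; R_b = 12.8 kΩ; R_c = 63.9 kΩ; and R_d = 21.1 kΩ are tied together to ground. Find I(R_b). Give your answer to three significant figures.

I ≈ 1.89 mA

Combine the parallel branches: R_p = (1/16.1 + 1/12.8 + 1/63.9 + 1/21.1)⁻¹ = 4.919 kΩ.
V_A by voltage divider: V_A = 42.5 × 4.919/(3.72 + 4.919) = 24.20 V.
I(R_b) = V_A / R_b = 24.20/12.8 = 1.891 mA.
(Check via current divider: I_total = 4.919 mA; share G_k/ΣG = 0.3843 → same result.)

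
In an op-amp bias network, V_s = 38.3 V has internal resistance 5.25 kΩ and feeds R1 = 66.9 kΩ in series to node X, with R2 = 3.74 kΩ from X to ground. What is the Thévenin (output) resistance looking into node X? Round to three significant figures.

R_th ≈ 3.56 kΩ

R1' = 5.25 + 66.9 = 72.15 kΩ (source resistance + R1).
With V_s suppressed (replaced by a short), R_th = R1' ‖ R2 = (72.15 × 3.74)/(72.15 + 3.74) = 3.556 kΩ.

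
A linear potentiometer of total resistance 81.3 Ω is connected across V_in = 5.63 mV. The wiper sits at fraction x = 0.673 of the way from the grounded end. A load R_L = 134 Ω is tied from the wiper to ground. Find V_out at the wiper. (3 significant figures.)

V_out ≈ 3.34 mV

Lower segment x·R_p = 54.71 Ω; upper segment (1−x)·R_p = 26.59 Ω.
R_L loads the lower segment: effective lower R = 38.85 Ω.
Loaded-divider output: V_out = 5.63 × 0.5937 = 3.343 mV.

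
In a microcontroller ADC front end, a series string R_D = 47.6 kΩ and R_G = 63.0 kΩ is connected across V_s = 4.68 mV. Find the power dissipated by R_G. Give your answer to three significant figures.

The common current is I = 4.68/110.6 = 0.04231 µA.
P(R_G) = I²·R_G = (0.04231)² × 63.0 = 0.1128 nW.

P ≈ 0.113 nW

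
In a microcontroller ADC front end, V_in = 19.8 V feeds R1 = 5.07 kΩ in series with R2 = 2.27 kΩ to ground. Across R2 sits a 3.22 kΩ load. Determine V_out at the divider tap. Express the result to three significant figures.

R2 ‖ R_L = (2.27 × 3.22)/(2.27 + 3.22) = 1.331 kΩ.
Then V_out = V_in · R2'/(R1 + R2') = 19.8 × 1.331/6.401 = 4.118 V.
(Unloaded it would be 6.12 V; the load pulls it down.)

V_out ≈ 4.12 V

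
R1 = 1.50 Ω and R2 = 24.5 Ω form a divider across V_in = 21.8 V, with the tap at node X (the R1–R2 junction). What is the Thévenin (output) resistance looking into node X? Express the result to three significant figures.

With V_in suppressed (replaced by a short), R_th = R1 ‖ R2 = (1.500 × 24.5)/(1.500 + 24.5) = 1.413 Ω.

R_th ≈ 1.41 Ω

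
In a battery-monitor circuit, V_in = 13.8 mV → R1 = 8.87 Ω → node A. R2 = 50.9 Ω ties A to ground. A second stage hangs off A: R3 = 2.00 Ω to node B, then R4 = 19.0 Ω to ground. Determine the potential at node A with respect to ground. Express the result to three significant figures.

The second stage (R3 + R4 = 21.00 Ω) loads node A in parallel with R2.
R2 ‖ (R3+R4) = 14.87 Ω.
V_A = 13.8 × 14.87/(8.87 + 14.87) = 8.643 mV.

V_A ≈ 8.64 mV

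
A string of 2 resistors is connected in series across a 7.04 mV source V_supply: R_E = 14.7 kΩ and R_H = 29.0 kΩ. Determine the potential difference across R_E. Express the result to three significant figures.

V ≈ 2.37 mV

Total series resistance ΣR = 14.7 + 29.0 = 43.70 kΩ.
By the voltage-divider rule, V = 7.04 × 14.70/43.70 = 2.368 mV.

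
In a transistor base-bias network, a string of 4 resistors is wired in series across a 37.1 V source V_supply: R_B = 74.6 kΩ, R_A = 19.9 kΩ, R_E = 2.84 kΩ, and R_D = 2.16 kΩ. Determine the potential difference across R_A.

Total series resistance ΣR = 74.6 + 19.9 + 2.84 + 2.16 = 99.50 kΩ.
Voltage divider: V = V_supply · (19.90 / 99.50) = 37.1 × 0.2000 = 7.420 V.

V ≈ 7.42 V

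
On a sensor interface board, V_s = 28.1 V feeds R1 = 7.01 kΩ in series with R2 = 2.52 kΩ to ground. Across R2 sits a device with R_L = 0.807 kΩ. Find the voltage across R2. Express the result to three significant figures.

First combine the lower leg with the load: R2 ‖ R_L = 0.6113 kΩ.
Now apply the divider: V_out = 28.1 × 0.08020 = 2.254 V.
(Unloaded it would be 7.43 V; the load pulls it down.)

V_out ≈ 2.25 V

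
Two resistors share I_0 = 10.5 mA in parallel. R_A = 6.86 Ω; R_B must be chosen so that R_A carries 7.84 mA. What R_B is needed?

The fraction through R_A equals R_B/(R_A+R_B).
With f = 0.7467, R_B = R_A · f/(1−f) = 6.86 × 2.947 = 20.22 Ω.

R_B ≈ 20.2 Ω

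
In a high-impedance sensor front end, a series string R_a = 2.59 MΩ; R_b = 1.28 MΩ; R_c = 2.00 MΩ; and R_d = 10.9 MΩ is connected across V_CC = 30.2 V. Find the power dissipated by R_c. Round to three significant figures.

P ≈ 6.49 µW

Series current I = V_CC/ΣR = 30.2/16.77 = 1.801 µA.
P = I²R = 3.243 × 2.00 = 6.486 µW.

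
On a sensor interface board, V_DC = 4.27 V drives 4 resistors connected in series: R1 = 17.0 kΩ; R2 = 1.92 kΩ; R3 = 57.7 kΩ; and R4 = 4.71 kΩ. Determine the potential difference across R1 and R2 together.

ΣR = 17.0 + 1.92 + 57.7 + 4.71 = 81.33 kΩ.
R_{R1..R2} = 17.0 + 1.92 = 18.92 kΩ.
Voltage divider: V = V_DC · (18.92 / 81.33) = 4.27 × 0.2326 = 0.9933 V.

V ≈ 0.993 V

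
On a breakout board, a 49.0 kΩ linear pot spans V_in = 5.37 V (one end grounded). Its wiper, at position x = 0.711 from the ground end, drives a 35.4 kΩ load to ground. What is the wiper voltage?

The pot divides into 14.16 kΩ above the wiper and 34.84 kΩ below.
(x·R_p) ‖ R_L = 17.56 kΩ.
V_out = 5.37 × 17.56/(14.16 + 17.56) = 2.973 V.
(Unloaded: V_out = x·V_in = 3.82 V.)

V_out ≈ 2.97 V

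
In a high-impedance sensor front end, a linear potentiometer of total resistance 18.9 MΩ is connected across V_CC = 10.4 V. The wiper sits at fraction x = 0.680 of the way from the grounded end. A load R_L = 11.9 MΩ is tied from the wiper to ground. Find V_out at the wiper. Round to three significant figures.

V_out ≈ 5.26 V

Lower segment x·R_p = 12.85 MΩ; upper segment (1−x)·R_p = 6.048 MΩ.
(x·R_p) ‖ R_L = 6.179 MΩ.
Loaded-divider output: V_out = 10.4 × 0.5054 = 5.256 V.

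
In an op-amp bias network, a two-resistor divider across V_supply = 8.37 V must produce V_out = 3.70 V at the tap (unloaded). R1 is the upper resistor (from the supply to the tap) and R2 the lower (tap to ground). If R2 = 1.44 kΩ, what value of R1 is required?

R1 ≈ 1.82 kΩ

The divider ratio is R2/(R1+R2) = 3.70/8.37 = 0.4421.
R1 = R2·(1/k − 1) = 1.44 × 1.262 = 1.818 kΩ.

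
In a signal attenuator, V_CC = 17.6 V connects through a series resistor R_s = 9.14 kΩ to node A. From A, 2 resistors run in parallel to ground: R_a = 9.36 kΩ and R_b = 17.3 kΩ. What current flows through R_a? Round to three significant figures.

I ≈ 0.751 mA

Equivalent of the parallel group: R_p = 6.074 kΩ.
V_A by voltage divider: V_A = 17.6 × 6.074/(9.14 + 6.074) = 7.026 V.
I(R_a) = V_A / R_a = 7.026/9.36 = 0.7507 mA.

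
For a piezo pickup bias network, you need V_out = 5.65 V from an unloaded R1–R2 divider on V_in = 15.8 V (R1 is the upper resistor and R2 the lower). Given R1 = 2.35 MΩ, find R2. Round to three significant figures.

Required fraction k = V_out/V_in = 0.3576.
So R2 = R1 · V_out/(V_in − V_out) = 2.35 × 5.65/(15.8 − 5.65) = 2.35 × 0.5567 = 1.308 MΩ.

R2 ≈ 1.31 MΩ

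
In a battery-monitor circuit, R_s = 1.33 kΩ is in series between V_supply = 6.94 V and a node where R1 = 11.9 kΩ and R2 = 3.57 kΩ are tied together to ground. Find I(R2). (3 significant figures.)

Combine the parallel branches: R_p = (1/11.9 + 1/3.57)⁻¹ = 2.746 kΩ.
V_A by voltage divider: V_A = 6.94 × 2.746/(1.33 + 2.746) = 4.676 V.
Branch current I = V_A/R2 = 4.676/3.57 = 1.310 mA.

I ≈ 1.31 mA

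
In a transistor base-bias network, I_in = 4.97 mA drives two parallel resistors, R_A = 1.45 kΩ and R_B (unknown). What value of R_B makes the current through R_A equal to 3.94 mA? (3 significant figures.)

Two-branch current divider: I_A = I_in · R_B/(R_A + R_B).
3.94/4.97 = R_B/(R_A + R_B) → R_B = R_A · (0.7928)/(1 − 0.7928) = 1.45 × 3.825 = 5.547 kΩ.

R_B ≈ 5.55 kΩ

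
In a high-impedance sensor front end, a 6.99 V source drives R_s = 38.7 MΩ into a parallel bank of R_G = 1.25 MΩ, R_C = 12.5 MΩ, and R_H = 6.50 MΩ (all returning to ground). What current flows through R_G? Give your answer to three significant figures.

I ≈ 0.136 µA

Combine the parallel branches: R_p = (1/1.25 + 1/12.5 + 1/6.50)⁻¹ = 0.9673 MΩ.
Node voltage V_A = V_s · R_p/(R_s + R_p) = 6.99 × 0.02438 = 0.1704 V.
Branch current I = V_A/R_G = 0.1704/1.25 = 0.1364 µA.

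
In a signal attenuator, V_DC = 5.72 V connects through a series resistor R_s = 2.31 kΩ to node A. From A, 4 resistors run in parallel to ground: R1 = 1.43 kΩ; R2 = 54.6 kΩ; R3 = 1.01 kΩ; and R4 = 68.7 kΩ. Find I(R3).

Combine the parallel branches: R_p = (1/1.43 + 1/54.6 + 1/1.01 + 1/68.7)⁻¹ = 0.5806 kΩ.
V_A by voltage divider: V_A = 5.72 × 0.5806/(2.31 + 0.5806) = 1.149 V.
I(R3) = V_A / R3 = 1.149/1.01 = 1.138 mA.
(Equivalently: I_total = 1.979 mA, then current-divider fraction G_k/ΣG = 0.5749.)

I ≈ 1.14 mA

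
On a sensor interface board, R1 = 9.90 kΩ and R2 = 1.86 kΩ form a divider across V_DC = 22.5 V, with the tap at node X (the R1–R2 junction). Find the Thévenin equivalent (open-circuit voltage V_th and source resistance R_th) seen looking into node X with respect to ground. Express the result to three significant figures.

V_th ≈ 3.56 V, R_th ≈ 1.57 kΩ

V_th is the unloaded tap voltage: V_DC · R2/(R1+R2) = 22.5 × 0.1582 = 3.559 V.
With V_DC suppressed (replaced by a short), R_th = R1 ‖ R2 = (9.900 × 1.86)/(9.900 + 1.86) = 1.566 kΩ.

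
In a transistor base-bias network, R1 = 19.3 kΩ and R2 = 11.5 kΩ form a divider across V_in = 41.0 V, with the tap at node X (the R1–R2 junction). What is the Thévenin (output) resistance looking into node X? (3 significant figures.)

R_th ≈ 7.21 kΩ

With V_in suppressed (replaced by a short), R_th = R1 ‖ R2 = (19.30 × 11.5)/(19.30 + 11.5) = 7.206 kΩ.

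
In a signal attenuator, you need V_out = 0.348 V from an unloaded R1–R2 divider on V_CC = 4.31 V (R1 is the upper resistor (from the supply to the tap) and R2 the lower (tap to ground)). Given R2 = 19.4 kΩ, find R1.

Required fraction k = V_out/V_CC = 0.08074.
So R1 = R2 · (V_CC/V_out − 1) = 19.4 × (4.31/0.348 − 1) = 19.4 × 11.39 = 220.9 kΩ.

R1 ≈ 221 kΩ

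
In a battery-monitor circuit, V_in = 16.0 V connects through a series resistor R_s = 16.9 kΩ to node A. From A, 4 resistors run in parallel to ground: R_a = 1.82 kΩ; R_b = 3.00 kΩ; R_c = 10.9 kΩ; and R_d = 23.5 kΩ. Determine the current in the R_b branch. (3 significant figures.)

Equivalent of the parallel group: R_p = 0.9832 kΩ.
V_A = 16.0 × 0.9832/17.88 = 0.8797 V.
Branch current I = V_A/R_b = 0.8797/3.00 = 0.2932 mA.

I ≈ 0.293 mA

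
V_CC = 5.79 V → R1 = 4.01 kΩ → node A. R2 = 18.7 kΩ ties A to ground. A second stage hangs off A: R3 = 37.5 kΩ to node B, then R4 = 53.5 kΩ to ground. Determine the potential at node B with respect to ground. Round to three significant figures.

V_B ≈ 2.70 V

Looking into the second stage from A: R3 + R4 = 91.00 kΩ appears in parallel with R2.
Effective lower resistance at A: R2 ‖ 91.00 = 15.51 kΩ.
V_A = 5.79 × 15.51/(4.01 + 15.51) = 4.601 V.
V_B = V_A × 0.5879 = 2.705 V.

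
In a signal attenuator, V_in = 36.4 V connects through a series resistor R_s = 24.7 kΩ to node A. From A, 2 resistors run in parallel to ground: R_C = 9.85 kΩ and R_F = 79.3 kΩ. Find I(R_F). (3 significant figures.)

Equivalent of the parallel group: R_p = 8.762 kΩ.
V_A by voltage divider: V_A = 36.4 × 8.762/(24.7 + 8.762) = 9.531 V.
I(R_F) = V_A / R_F = 9.531/79.3 = 0.1202 mA.

I ≈ 0.120 mA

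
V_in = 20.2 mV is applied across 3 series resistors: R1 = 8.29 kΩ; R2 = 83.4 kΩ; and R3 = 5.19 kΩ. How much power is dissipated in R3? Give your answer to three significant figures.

The common current is I = 20.2/96.88 = 0.2085 µA.
P = I²R = 0.04347 × 5.19 = 0.2256 nW.

P ≈ 0.226 nW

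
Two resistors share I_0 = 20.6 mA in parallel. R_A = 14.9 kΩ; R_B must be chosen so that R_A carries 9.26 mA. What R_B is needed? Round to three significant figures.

In a two-way split, I_A/I_0 = R_B/(R_A + R_B).
9.26/20.6 = R_B/(R_A + R_B) → R_B = R_A · (0.4495)/(1 − 0.4495) = 14.9 × 0.8166 = 12.17 kΩ.

R_B ≈ 12.2 kΩ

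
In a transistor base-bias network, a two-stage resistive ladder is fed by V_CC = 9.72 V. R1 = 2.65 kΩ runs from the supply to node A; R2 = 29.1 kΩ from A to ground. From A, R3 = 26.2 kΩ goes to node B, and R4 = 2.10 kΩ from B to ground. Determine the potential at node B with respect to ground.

Node A sees R2 in parallel with the series input of stage 2, R3 + R4 = 28.30 kΩ.
Effective lower resistance at A: R2 ‖ 28.30 = 14.35 kΩ.
V_A = 9.72 × 14.35/(2.65 + 14.35) = 8.205 V.
V_B = V_A × 0.07420 = 0.6088 V.

V_B ≈ 0.609 V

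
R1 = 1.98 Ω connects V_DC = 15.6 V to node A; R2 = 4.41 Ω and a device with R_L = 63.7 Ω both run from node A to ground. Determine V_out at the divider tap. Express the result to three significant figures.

V_out ≈ 10.5 V

R2 ‖ R_L = (4.41 × 63.7)/(4.41 + 63.7) = 4.124 Ω.
Now apply the divider: V_out = 15.6 × 0.6756 = 10.54 V.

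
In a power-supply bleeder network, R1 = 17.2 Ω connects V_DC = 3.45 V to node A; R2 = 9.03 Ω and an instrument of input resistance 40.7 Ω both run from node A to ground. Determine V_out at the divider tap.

V_out ≈ 1.04 V

The load sits in parallel with R2, giving an effective lower resistance R2' = R2·R_L/(R2+R_L) = 7.390 Ω.
Then V_out = V_DC · R2'/(R1 + R2') = 3.45 × 7.390/24.59 = 1.037 V.
(Unloaded it would be 1.19 V; the load pulls it down.)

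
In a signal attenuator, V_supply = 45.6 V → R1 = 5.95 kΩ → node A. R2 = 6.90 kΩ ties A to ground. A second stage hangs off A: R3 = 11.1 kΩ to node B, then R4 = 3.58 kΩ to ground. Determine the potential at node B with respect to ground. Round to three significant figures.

V_B ≈ 4.90 V

Node A sees R2 in parallel with the series input of stage 2, R3 + R4 = 14.68 kΩ.
Effective lower resistance at A: R2 ‖ 14.68 = 4.694 kΩ.
So V_A = 45.6 × 0.4410 = 20.11 V.
Stage 2 is unloaded, so V_B = V_A · R4/(R3+R4) = 20.11 × 3.58/14.68 = 4.904 V.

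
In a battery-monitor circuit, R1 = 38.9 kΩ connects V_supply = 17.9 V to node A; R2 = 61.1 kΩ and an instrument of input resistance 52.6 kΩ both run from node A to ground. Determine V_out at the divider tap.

First combine the lower leg with the load: R2 ‖ R_L = 28.27 kΩ.
Voltage divider with the loaded lower leg: V_out = 17.9 × 28.27/(38.9 + 28.27) = 17.9 × 0.4208 = 7.533 V.
(Unloaded it would be 10.9 V; the load pulls it down.)

V_out ≈ 7.53 V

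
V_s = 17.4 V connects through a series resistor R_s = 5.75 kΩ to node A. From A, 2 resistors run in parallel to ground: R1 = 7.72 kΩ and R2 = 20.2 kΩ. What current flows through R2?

Combine the parallel branches: R_p = (1/7.72 + 1/20.2)⁻¹ = 5.585 kΩ.
V_A by voltage divider: V_A = 17.4 × 5.585/(5.75 + 5.585) = 8.574 V.
I(R2) = V_A / R2 = 8.574/20.2 = 0.4244 mA.
(Equivalently: I_total = 1.535 mA, then current-divider fraction G_k/ΣG = 0.2765.)

I ≈ 0.424 mA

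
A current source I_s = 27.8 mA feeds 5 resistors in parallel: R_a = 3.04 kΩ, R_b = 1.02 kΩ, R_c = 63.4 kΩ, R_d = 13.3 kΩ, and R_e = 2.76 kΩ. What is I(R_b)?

I ≈ 15.5 mA

Total conductance ΣG = 1/3.04 + 1/1.02 + 1/63.4 + 1/13.3 + 1/2.76 = 1.763 (units of 1/kΩ).
Current divider: I(R_b) = I_s · G_k/ΣG = 27.8 × (0.9804/1.763) = 27.8 × 0.5562 = 15.46 mA.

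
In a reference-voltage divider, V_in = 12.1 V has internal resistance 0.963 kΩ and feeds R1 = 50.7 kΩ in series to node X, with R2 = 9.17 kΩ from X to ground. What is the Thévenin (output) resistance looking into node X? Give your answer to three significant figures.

R_th ≈ 7.79 kΩ

R1' = 0.963 + 50.7 = 51.66 kΩ (source resistance + R1).
Zeroing V_in shorts the top of R1' to ground, so R_th = R1' ‖ R2 = 7.788 kΩ.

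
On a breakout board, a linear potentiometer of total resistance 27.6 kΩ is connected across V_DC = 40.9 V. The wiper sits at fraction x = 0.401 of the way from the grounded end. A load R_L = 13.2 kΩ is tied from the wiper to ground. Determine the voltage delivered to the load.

The pot divides into 16.53 kΩ above the wiper and 11.07 kΩ below.
Lower segment in parallel with the load: 11.07 ‖ 13.2 = 6.020 kΩ.
V_out = 40.9 × 6.020/(16.53 + 6.020) = 10.92 V.
(Unloaded: V_out = x·V_DC = 16.4 V.)

V_out ≈ 10.9 V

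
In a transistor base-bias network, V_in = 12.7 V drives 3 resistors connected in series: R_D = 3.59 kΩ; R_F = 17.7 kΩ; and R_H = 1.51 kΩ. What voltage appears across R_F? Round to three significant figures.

V ≈ 9.86 V

Series total: ΣR = 3.59 + 17.7 + 1.51 = 22.80 kΩ.
By the voltage-divider rule, V = 12.7 × 17.70/22.80 = 9.859 V.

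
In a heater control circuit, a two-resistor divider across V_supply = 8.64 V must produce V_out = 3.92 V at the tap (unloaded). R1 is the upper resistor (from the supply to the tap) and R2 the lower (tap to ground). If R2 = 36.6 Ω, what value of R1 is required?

R1 ≈ 44.1 Ω

The divider ratio is R2/(R1+R2) = 3.92/8.64 = 0.4537.
Rearranging, R1 = R2·(1−k)/k = 36.6 × 1.204 = 44.07 Ω.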